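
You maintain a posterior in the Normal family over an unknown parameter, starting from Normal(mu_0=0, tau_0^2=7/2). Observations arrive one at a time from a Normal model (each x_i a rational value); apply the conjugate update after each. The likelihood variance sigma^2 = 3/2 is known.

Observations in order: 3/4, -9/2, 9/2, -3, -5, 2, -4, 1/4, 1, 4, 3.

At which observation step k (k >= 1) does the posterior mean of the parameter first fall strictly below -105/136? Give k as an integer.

obs 1: x=3/4 → posterior Normal(21/40, 21/20)
obs 2: x=-9/2 → posterior Normal(-105/68, 21/34)
obs 3: x=9/2 → posterior Normal(7/32, 7/16)
obs 4: x=-3 → posterior Normal(-63/124, 21/62)
obs 5: x=-5 → posterior Normal(-203/152, 21/76)
obs 6: x=2 → posterior Normal(-49/60, 7/30)
obs 7: x=-4 → posterior Normal(-259/208, 21/104)
obs 8: x=1/4 → posterior Normal(-63/59, 21/118)
obs 9: x=1 → posterior Normal(-28/33, 7/44)
obs 10: x=4 → posterior Normal(-28/73, 21/146)
obs 11: x=3 → posterior Normal(-7/80, 21/160)

k = 2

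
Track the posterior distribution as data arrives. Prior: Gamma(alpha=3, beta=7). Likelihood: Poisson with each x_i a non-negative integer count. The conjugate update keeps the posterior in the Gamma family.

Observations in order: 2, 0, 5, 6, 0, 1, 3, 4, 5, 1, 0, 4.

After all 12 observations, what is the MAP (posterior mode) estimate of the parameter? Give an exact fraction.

obs 1: x=2 → posterior Gamma(5, 8)
obs 2: x=0 → posterior Gamma(5, 9)
obs 3: x=5 → posterior Gamma(10, 10)
obs 4: x=6 → posterior Gamma(16, 11)
obs 5: x=0 → posterior Gamma(16, 12)
obs 6: x=1 → posterior Gamma(17, 13)
obs 7: x=3 → posterior Gamma(20, 14)
obs 8: x=4 → posterior Gamma(24, 15)
obs 9: x=5 → posterior Gamma(29, 16)
obs 10: x=1 → posterior Gamma(30, 17)
obs 11: x=0 → posterior Gamma(30, 18)
obs 12: x=4 → posterior Gamma(34, 19)

33/19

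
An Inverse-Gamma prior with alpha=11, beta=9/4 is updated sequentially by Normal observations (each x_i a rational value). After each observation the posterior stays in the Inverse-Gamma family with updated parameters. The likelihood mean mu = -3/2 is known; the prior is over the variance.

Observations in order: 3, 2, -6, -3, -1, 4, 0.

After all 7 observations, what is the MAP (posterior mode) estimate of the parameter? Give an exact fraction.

369/124

obs 1: x=3 → posterior Inverse-Gamma(23/2, 99/8)
obs 2: x=2 → posterior Inverse-Gamma(12, 37/2)
obs 3: x=-6 → posterior Inverse-Gamma(25/2, 229/8)
obs 4: x=-3 → posterior Inverse-Gamma(13, 119/4)
obs 5: x=-1 → posterior Inverse-Gamma(27/2, 239/8)
obs 6: x=4 → posterior Inverse-Gamma(14, 45)
obs 7: x=0 → posterior Inverse-Gamma(29/2, 369/8)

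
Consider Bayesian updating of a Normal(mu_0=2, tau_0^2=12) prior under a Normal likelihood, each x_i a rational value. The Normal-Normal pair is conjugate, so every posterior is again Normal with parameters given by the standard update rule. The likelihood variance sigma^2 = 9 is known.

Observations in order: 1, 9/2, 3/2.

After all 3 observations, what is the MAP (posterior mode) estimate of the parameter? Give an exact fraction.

34/15

obs 1: x=1 → posterior Normal(10/7, 36/7)
obs 2: x=9/2 → posterior Normal(28/11, 36/11)
obs 3: x=3/2 → posterior Normal(34/15, 12/5)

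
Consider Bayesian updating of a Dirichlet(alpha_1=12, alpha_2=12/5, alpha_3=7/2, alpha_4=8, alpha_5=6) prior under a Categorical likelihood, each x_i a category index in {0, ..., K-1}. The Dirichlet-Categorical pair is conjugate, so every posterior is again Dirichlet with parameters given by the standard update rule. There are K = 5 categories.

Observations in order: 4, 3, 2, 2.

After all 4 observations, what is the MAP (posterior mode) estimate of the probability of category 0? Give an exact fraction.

obs 1: x=4 → posterior Dirichlet(12, 12/5, 7/2, 8, 7)
obs 2: x=3 → posterior Dirichlet(12, 12/5, 7/2, 9, 7)
obs 3: x=2 → posterior Dirichlet(12, 12/5, 9/2, 9, 7)
obs 4: x=2 → posterior Dirichlet(12, 12/5, 11/2, 9, 7)

110/309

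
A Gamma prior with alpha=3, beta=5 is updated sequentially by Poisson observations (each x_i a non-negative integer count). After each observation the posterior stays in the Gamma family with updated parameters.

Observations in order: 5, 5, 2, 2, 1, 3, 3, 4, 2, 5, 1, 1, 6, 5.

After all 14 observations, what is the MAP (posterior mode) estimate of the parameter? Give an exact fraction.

obs 1: x=5 → posterior Gamma(8, 6)
obs 2: x=5 → posterior Gamma(13, 7)
obs 3: x=2 → posterior Gamma(15, 8)
obs 4: x=2 → posterior Gamma(17, 9)
obs 5: x=1 → posterior Gamma(18, 10)
obs 6: x=3 → posterior Gamma(21, 11)
obs 7: x=3 → posterior Gamma(24, 12)
obs 8: x=4 → posterior Gamma(28, 13)
obs 9: x=2 → posterior Gamma(30, 14)
obs 10: x=5 → posterior Gamma(35, 15)
obs 11: x=1 → posterior Gamma(36, 16)
obs 12: x=1 → posterior Gamma(37, 17)
obs 13: x=6 → posterior Gamma(43, 18)
obs 14: x=5 → posterior Gamma(48, 19)

47/19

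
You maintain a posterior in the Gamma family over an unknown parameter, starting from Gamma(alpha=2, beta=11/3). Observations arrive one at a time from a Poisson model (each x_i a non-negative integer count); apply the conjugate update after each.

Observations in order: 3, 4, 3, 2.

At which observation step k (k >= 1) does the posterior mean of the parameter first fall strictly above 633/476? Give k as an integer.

obs 1: x=3 → posterior Gamma(5, 14/3)
obs 2: x=4 → posterior Gamma(9, 17/3)
obs 3: x=3 → posterior Gamma(12, 20/3)
obs 4: x=2 → posterior Gamma(14, 23/3)

k = 2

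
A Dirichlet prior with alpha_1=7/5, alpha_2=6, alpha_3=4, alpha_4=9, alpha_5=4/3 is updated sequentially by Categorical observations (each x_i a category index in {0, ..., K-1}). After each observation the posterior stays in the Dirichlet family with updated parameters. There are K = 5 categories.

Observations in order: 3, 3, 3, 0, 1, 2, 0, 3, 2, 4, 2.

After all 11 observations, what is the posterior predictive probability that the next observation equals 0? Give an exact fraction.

51/491

obs 1: x=3 → posterior Dirichlet(7/5, 6, 4, 10, 4/3)
obs 2: x=3 → posterior Dirichlet(7/5, 6, 4, 11, 4/3)
obs 3: x=3 → posterior Dirichlet(7/5, 6, 4, 12, 4/3)
obs 4: x=0 → posterior Dirichlet(12/5, 6, 4, 12, 4/3)
obs 5: x=1 → posterior Dirichlet(12/5, 7, 4, 12, 4/3)
obs 6: x=2 → posterior Dirichlet(12/5, 7, 5, 12, 4/3)
obs 7: x=0 → posterior Dirichlet(17/5, 7, 5, 12, 4/3)
obs 8: x=3 → posterior Dirichlet(17/5, 7, 5, 13, 4/3)
obs 9: x=2 → posterior Dirichlet(17/5, 7, 6, 13, 4/3)
obs 10: x=4 → posterior Dirichlet(17/5, 7, 6, 13, 7/3)
obs 11: x=2 → posterior Dirichlet(17/5, 7, 7, 13, 7/3)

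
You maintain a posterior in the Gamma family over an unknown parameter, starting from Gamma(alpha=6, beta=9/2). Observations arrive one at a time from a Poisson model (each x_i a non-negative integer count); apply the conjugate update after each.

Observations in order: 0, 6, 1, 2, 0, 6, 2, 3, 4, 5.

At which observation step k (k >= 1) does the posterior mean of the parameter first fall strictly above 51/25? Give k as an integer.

obs 1: x=0 → posterior Gamma(6, 11/2)
obs 2: x=6 → posterior Gamma(12, 13/2)
obs 3: x=1 → posterior Gamma(13, 15/2)
obs 4: x=2 → posterior Gamma(15, 17/2)
obs 5: x=0 → posterior Gamma(15, 19/2)
obs 6: x=6 → posterior Gamma(21, 21/2)
obs 7: x=2 → posterior Gamma(23, 23/2)
obs 8: x=3 → posterior Gamma(26, 25/2)
obs 9: x=4 → posterior Gamma(30, 27/2)
obs 10: x=5 → posterior Gamma(35, 29/2)

k = 8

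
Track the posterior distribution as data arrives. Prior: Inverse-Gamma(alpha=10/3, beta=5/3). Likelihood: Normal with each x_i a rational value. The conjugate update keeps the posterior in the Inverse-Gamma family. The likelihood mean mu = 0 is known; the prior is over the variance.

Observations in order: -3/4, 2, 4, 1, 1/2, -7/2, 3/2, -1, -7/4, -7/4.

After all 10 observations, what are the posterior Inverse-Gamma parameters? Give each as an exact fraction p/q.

obs 1: x=-3/4 → posterior Inverse-Gamma(23/6, 187/96)
obs 2: x=2 → posterior Inverse-Gamma(13/3, 379/96)
obs 3: x=4 → posterior Inverse-Gamma(29/6, 1147/96)
obs 4: x=1 → posterior Inverse-Gamma(16/3, 1195/96)
obs 5: x=1/2 → posterior Inverse-Gamma(35/6, 1207/96)
obs 6: x=-7/2 → posterior Inverse-Gamma(19/3, 1795/96)
obs 7: x=3/2 → posterior Inverse-Gamma(41/6, 1903/96)
obs 8: x=-1 → posterior Inverse-Gamma(22/3, 1951/96)
obs 9: x=-7/4 → posterior Inverse-Gamma(47/6, 1049/48)
obs 10: x=-7/4 → posterior Inverse-Gamma(25/3, 2245/96)

alpha=25/3, beta=2245/96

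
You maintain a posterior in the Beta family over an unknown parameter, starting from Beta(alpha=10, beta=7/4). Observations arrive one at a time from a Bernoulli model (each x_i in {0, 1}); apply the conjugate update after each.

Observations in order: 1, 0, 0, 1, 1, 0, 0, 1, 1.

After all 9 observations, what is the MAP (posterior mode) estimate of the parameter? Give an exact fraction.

obs 1: x=1 → posterior Beta(11, 7/4)
obs 2: x=0 → posterior Beta(11, 11/4)
obs 3: x=0 → posterior Beta(11, 15/4)
obs 4: x=1 → posterior Beta(12, 15/4)
obs 5: x=1 → posterior Beta(13, 15/4)
obs 6: x=0 → posterior Beta(13, 19/4)
obs 7: x=0 → posterior Beta(13, 23/4)
obs 8: x=1 → posterior Beta(14, 23/4)
obs 9: x=1 → posterior Beta(15, 23/4)

56/75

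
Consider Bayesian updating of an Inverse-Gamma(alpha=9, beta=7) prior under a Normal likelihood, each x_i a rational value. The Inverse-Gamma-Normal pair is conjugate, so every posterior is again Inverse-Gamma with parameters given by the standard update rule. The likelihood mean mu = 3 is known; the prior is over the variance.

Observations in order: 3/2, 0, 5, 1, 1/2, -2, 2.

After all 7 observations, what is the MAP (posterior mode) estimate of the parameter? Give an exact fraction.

obs 1: x=3/2 → posterior Inverse-Gamma(19/2, 65/8)
obs 2: x=0 → posterior Inverse-Gamma(10, 101/8)
obs 3: x=5 → posterior Inverse-Gamma(21/2, 117/8)
obs 4: x=1 → posterior Inverse-Gamma(11, 133/8)
obs 5: x=1/2 → posterior Inverse-Gamma(23/2, 79/4)
obs 6: x=-2 → posterior Inverse-Gamma(12, 129/4)
obs 7: x=2 → posterior Inverse-Gamma(25/2, 131/4)

131/54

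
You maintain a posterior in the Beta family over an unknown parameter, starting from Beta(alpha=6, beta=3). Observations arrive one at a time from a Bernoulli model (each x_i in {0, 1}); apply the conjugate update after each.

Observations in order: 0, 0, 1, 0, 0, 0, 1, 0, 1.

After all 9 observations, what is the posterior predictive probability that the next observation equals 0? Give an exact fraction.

1/2

obs 1: x=0 → posterior Beta(6, 4)
obs 2: x=0 → posterior Beta(6, 5)
obs 3: x=1 → posterior Beta(7, 5)
obs 4: x=0 → posterior Beta(7, 6)
obs 5: x=0 → posterior Beta(7, 7)
obs 6: x=0 → posterior Beta(7, 8)
obs 7: x=1 → posterior Beta(8, 8)
obs 8: x=0 → posterior Beta(8, 9)
obs 9: x=1 → posterior Beta(9, 9)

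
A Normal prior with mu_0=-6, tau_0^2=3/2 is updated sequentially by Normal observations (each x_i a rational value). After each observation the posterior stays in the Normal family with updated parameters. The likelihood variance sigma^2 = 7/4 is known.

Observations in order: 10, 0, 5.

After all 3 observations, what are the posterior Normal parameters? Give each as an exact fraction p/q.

mu_0=48/25, tau_0^2=21/50

obs 1: x=10 → posterior Normal(18/13, 21/26)
obs 2: x=0 → posterior Normal(18/19, 21/38)
obs 3: x=5 → posterior Normal(48/25, 21/50)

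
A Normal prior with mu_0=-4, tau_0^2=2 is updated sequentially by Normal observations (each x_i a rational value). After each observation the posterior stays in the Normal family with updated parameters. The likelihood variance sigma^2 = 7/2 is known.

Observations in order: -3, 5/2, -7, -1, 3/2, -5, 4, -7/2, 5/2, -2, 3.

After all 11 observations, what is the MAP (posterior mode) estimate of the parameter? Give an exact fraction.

-20/17

obs 1: x=-3 → posterior Normal(-40/11, 14/11)
obs 2: x=5/2 → posterior Normal(-2, 14/15)
obs 3: x=-7 → posterior Normal(-58/19, 14/19)
obs 4: x=-1 → posterior Normal(-62/23, 14/23)
obs 5: x=3/2 → posterior Normal(-56/27, 14/27)
obs 6: x=-5 → posterior Normal(-76/31, 14/31)
obs 7: x=4 → posterior Normal(-12/7, 2/5)
obs 8: x=-7/2 → posterior Normal(-74/39, 14/39)
obs 9: x=5/2 → posterior Normal(-64/43, 14/43)
obs 10: x=-2 → posterior Normal(-72/47, 14/47)
obs 11: x=3 → posterior Normal(-20/17, 14/51)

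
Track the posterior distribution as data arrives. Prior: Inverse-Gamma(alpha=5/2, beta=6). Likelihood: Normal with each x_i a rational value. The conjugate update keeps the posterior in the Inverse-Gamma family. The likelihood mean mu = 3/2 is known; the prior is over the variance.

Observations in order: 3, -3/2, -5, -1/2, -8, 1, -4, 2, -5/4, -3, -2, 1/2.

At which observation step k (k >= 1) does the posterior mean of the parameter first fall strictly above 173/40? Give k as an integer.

k = 2

obs 1: x=3 → posterior Inverse-Gamma(3, 57/8)
obs 2: x=-3/2 → posterior Inverse-Gamma(7/2, 93/8)
obs 3: x=-5 → posterior Inverse-Gamma(4, 131/4)
obs 4: x=-1/2 → posterior Inverse-Gamma(9/2, 139/4)
obs 5: x=-8 → posterior Inverse-Gamma(5, 639/8)
obs 6: x=1 → posterior Inverse-Gamma(11/2, 80)
obs 7: x=-4 → posterior Inverse-Gamma(6, 761/8)
obs 8: x=2 → posterior Inverse-Gamma(13/2, 381/4)
obs 9: x=-5/4 → posterior Inverse-Gamma(7, 3169/32)
obs 10: x=-3 → posterior Inverse-Gamma(15/2, 3493/32)
obs 11: x=-2 → posterior Inverse-Gamma(8, 3689/32)
obs 12: x=1/2 → posterior Inverse-Gamma(17/2, 3705/32)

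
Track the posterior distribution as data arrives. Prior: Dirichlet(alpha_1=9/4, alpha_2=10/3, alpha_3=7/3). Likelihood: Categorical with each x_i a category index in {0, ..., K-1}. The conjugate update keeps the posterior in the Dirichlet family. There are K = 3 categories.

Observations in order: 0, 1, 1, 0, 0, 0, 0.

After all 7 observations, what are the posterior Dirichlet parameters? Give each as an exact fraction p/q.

obs 1: x=0 → posterior Dirichlet(13/4, 10/3, 7/3)
obs 2: x=1 → posterior Dirichlet(13/4, 13/3, 7/3)
obs 3: x=1 → posterior Dirichlet(13/4, 16/3, 7/3)
obs 4: x=0 → posterior Dirichlet(17/4, 16/3, 7/3)
obs 5: x=0 → posterior Dirichlet(21/4, 16/3, 7/3)
obs 6: x=0 → posterior Dirichlet(25/4, 16/3, 7/3)
obs 7: x=0 → posterior Dirichlet(29/4, 16/3, 7/3)

alpha_1=29/4, alpha_2=16/3, alpha_3=7/3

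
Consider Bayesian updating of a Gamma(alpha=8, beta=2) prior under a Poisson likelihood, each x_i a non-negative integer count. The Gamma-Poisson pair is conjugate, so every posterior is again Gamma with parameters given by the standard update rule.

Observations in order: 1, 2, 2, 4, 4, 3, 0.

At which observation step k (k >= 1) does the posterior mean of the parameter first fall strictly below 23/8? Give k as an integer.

k = 2

obs 1: x=1 → posterior Gamma(9, 3)
obs 2: x=2 → posterior Gamma(11, 4)
obs 3: x=2 → posterior Gamma(13, 5)
obs 4: x=4 → posterior Gamma(17, 6)
obs 5: x=4 → posterior Gamma(21, 7)
obs 6: x=3 → posterior Gamma(24, 8)
obs 7: x=0 → posterior Gamma(24, 9)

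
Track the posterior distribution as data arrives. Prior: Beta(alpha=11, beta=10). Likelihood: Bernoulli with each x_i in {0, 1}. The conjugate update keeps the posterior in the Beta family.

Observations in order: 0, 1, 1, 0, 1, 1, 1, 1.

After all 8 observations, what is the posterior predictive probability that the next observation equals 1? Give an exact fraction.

obs 1: x=0 → posterior Beta(11, 11)
obs 2: x=1 → posterior Beta(12, 11)
obs 3: x=1 → posterior Beta(13, 11)
obs 4: x=0 → posterior Beta(13, 12)
obs 5: x=1 → posterior Beta(14, 12)
obs 6: x=1 → posterior Beta(15, 12)
obs 7: x=1 → posterior Beta(16, 12)
obs 8: x=1 → posterior Beta(17, 12)

17/29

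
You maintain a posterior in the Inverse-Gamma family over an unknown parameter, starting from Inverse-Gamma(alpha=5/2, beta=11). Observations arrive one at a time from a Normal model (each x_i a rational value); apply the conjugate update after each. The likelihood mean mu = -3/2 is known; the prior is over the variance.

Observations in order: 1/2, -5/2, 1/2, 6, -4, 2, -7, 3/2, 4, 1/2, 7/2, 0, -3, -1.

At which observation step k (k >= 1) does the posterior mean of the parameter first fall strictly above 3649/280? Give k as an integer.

k = 7

obs 1: x=1/2 → posterior Inverse-Gamma(3, 13)
obs 2: x=-5/2 → posterior Inverse-Gamma(7/2, 27/2)
obs 3: x=1/2 → posterior Inverse-Gamma(4, 31/2)
obs 4: x=6 → posterior Inverse-Gamma(9/2, 349/8)
obs 5: x=-4 → posterior Inverse-Gamma(5, 187/4)
obs 6: x=2 → posterior Inverse-Gamma(11/2, 423/8)
obs 7: x=-7 → posterior Inverse-Gamma(6, 68)
obs 8: x=3/2 → posterior Inverse-Gamma(13/2, 145/2)
obs 9: x=4 → posterior Inverse-Gamma(7, 701/8)
obs 10: x=1/2 → posterior Inverse-Gamma(15/2, 717/8)
obs 11: x=7/2 → posterior Inverse-Gamma(8, 817/8)
obs 12: x=0 → posterior Inverse-Gamma(17/2, 413/4)
obs 13: x=-3 → posterior Inverse-Gamma(9, 835/8)
obs 14: x=-1 → posterior Inverse-Gamma(19/2, 209/2)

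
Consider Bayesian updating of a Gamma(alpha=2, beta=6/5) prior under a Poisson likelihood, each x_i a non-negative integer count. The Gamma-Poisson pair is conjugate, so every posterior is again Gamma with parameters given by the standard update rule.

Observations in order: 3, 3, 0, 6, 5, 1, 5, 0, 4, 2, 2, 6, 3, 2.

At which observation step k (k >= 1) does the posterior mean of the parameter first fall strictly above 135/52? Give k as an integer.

k = 4

obs 1: x=3 → posterior Gamma(5, 11/5)
obs 2: x=3 → posterior Gamma(8, 16/5)
obs 3: x=0 → posterior Gamma(8, 21/5)
obs 4: x=6 → posterior Gamma(14, 26/5)
obs 5: x=5 → posterior Gamma(19, 31/5)
obs 6: x=1 → posterior Gamma(20, 36/5)
obs 7: x=5 → posterior Gamma(25, 41/5)
obs 8: x=0 → posterior Gamma(25, 46/5)
obs 9: x=4 → posterior Gamma(29, 51/5)
obs 10: x=2 → posterior Gamma(31, 56/5)
obs 11: x=2 → posterior Gamma(33, 61/5)
obs 12: x=6 → posterior Gamma(39, 66/5)
obs 13: x=3 → posterior Gamma(42, 71/5)
obs 14: x=2 → posterior Gamma(44, 76/5)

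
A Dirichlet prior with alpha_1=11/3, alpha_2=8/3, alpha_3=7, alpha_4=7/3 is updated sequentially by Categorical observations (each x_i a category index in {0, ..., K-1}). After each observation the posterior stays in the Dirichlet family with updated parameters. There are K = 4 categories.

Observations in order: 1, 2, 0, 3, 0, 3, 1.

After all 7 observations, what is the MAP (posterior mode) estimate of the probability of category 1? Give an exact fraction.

obs 1: x=1 → posterior Dirichlet(11/3, 11/3, 7, 7/3)
obs 2: x=2 → posterior Dirichlet(11/3, 11/3, 8, 7/3)
obs 3: x=0 → posterior Dirichlet(14/3, 11/3, 8, 7/3)
obs 4: x=3 → posterior Dirichlet(14/3, 11/3, 8, 10/3)
obs 5: x=0 → posterior Dirichlet(17/3, 11/3, 8, 10/3)
obs 6: x=3 → posterior Dirichlet(17/3, 11/3, 8, 13/3)
obs 7: x=1 → posterior Dirichlet(17/3, 14/3, 8, 13/3)

11/56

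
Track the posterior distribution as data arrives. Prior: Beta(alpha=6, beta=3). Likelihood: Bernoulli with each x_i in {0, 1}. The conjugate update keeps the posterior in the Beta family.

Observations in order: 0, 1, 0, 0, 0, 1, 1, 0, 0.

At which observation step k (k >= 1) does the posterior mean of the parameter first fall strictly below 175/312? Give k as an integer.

k = 4

obs 1: x=0 → posterior Beta(6, 4)
obs 2: x=1 → posterior Beta(7, 4)
obs 3: x=0 → posterior Beta(7, 5)
obs 4: x=0 → posterior Beta(7, 6)
obs 5: x=0 → posterior Beta(7, 7)
obs 6: x=1 → posterior Beta(8, 7)
obs 7: x=1 → posterior Beta(9, 7)
obs 8: x=0 → posterior Beta(9, 8)
obs 9: x=0 → posterior Beta(9, 9)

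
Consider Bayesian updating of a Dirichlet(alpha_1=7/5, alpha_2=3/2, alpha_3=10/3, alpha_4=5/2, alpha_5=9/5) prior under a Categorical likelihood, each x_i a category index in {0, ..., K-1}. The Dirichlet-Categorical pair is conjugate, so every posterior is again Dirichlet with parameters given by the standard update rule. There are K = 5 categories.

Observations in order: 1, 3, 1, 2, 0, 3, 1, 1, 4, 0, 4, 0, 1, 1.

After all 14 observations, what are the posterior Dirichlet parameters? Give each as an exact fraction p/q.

obs 1: x=1 → posterior Dirichlet(7/5, 5/2, 10/3, 5/2, 9/5)
obs 2: x=3 → posterior Dirichlet(7/5, 5/2, 10/3, 7/2, 9/5)
obs 3: x=1 → posterior Dirichlet(7/5, 7/2, 10/3, 7/2, 9/5)
obs 4: x=2 → posterior Dirichlet(7/5, 7/2, 13/3, 7/2, 9/5)
obs 5: x=0 → posterior Dirichlet(12/5, 7/2, 13/3, 7/2, 9/5)
obs 6: x=3 → posterior Dirichlet(12/5, 7/2, 13/3, 9/2, 9/5)
obs 7: x=1 → posterior Dirichlet(12/5, 9/2, 13/3, 9/2, 9/5)
obs 8: x=1 → posterior Dirichlet(12/5, 11/2, 13/3, 9/2, 9/5)
obs 9: x=4 → posterior Dirichlet(12/5, 11/2, 13/3, 9/2, 14/5)
obs 10: x=0 → posterior Dirichlet(17/5, 11/2, 13/3, 9/2, 14/5)
obs 11: x=4 → posterior Dirichlet(17/5, 11/2, 13/3, 9/2, 19/5)
obs 12: x=0 → posterior Dirichlet(22/5, 11/2, 13/3, 9/2, 19/5)
obs 13: x=1 → posterior Dirichlet(22/5, 13/2, 13/3, 9/2, 19/5)
obs 14: x=1 → posterior Dirichlet(22/5, 15/2, 13/3, 9/2, 19/5)

alpha_1=22/5, alpha_2=15/2, alpha_3=13/3, alpha_4=9/2, alpha_5=19/5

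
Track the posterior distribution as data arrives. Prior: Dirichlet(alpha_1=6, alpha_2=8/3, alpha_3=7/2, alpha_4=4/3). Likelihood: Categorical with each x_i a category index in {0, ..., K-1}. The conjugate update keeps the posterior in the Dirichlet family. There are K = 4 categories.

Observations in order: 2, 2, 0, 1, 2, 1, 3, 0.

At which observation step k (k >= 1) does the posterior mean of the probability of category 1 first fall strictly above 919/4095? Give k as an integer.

obs 1: x=2 → posterior Dirichlet(6, 8/3, 9/2, 4/3)
obs 2: x=2 → posterior Dirichlet(6, 8/3, 11/2, 4/3)
obs 3: x=0 → posterior Dirichlet(7, 8/3, 11/2, 4/3)
obs 4: x=1 → posterior Dirichlet(7, 11/3, 11/2, 4/3)
obs 5: x=2 → posterior Dirichlet(7, 11/3, 13/2, 4/3)
obs 6: x=1 → posterior Dirichlet(7, 14/3, 13/2, 4/3)
obs 7: x=3 → posterior Dirichlet(7, 14/3, 13/2, 7/3)
obs 8: x=0 → posterior Dirichlet(8, 14/3, 13/2, 7/3)

k = 6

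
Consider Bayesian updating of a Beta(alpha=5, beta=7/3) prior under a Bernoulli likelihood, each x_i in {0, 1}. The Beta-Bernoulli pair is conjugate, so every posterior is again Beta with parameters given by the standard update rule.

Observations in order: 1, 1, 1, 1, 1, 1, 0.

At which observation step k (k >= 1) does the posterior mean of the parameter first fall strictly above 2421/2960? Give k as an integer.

k = 6

obs 1: x=1 → posterior Beta(6, 7/3)
obs 2: x=1 → posterior Beta(7, 7/3)
obs 3: x=1 → posterior Beta(8, 7/3)
obs 4: x=1 → posterior Beta(9, 7/3)
obs 5: x=1 → posterior Beta(10, 7/3)
obs 6: x=1 → posterior Beta(11, 7/3)
obs 7: x=0 → posterior Beta(11, 10/3)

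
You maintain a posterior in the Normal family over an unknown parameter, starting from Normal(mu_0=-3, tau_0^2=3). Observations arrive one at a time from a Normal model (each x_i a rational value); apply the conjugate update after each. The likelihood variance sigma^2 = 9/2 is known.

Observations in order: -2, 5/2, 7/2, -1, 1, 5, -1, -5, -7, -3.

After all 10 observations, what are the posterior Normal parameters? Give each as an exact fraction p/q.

obs 1: x=-2 → posterior Normal(-13/5, 9/5)
obs 2: x=5/2 → posterior Normal(-8/7, 9/7)
obs 3: x=7/2 → posterior Normal(-1/9, 1)
obs 4: x=-1 → posterior Normal(-3/11, 9/11)
obs 5: x=1 → posterior Normal(-1/13, 9/13)
obs 6: x=5 → posterior Normal(3/5, 3/5)
obs 7: x=-1 → posterior Normal(7/17, 9/17)
obs 8: x=-5 → posterior Normal(-3/19, 9/19)
obs 9: x=-7 → posterior Normal(-17/21, 3/7)
obs 10: x=-3 → posterior Normal(-1, 9/23)

mu_0=-1, tau_0^2=9/23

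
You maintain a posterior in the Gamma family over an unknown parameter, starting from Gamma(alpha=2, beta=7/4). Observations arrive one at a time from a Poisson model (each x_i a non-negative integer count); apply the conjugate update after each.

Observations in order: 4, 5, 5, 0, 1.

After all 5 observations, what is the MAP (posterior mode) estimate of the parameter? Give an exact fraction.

64/27

obs 1: x=4 → posterior Gamma(6, 11/4)
obs 2: x=5 → posterior Gamma(11, 15/4)
obs 3: x=5 → posterior Gamma(16, 19/4)
obs 4: x=0 → posterior Gamma(16, 23/4)
obs 5: x=1 → posterior Gamma(17, 27/4)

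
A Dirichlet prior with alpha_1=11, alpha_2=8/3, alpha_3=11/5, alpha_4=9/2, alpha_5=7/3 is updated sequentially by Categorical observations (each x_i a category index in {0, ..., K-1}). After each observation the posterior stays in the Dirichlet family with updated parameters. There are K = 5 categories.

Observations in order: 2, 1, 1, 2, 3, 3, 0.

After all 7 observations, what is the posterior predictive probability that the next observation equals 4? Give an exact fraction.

70/891

obs 1: x=2 → posterior Dirichlet(11, 8/3, 16/5, 9/2, 7/3)
obs 2: x=1 → posterior Dirichlet(11, 11/3, 16/5, 9/2, 7/3)
obs 3: x=1 → posterior Dirichlet(11, 14/3, 16/5, 9/2, 7/3)
obs 4: x=2 → posterior Dirichlet(11, 14/3, 21/5, 9/2, 7/3)
obs 5: x=3 → posterior Dirichlet(11, 14/3, 21/5, 11/2, 7/3)
obs 6: x=3 → posterior Dirichlet(11, 14/3, 21/5, 13/2, 7/3)
obs 7: x=0 → posterior Dirichlet(12, 14/3, 21/5, 13/2, 7/3)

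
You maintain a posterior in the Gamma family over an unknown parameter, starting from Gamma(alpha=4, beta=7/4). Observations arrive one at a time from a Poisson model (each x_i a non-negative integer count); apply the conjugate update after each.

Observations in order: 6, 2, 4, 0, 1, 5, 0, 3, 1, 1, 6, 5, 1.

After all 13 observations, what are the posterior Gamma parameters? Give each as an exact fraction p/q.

alpha=39, beta=59/4

obs 1: x=6 → posterior Gamma(10, 11/4)
obs 2: x=2 → posterior Gamma(12, 15/4)
obs 3: x=4 → posterior Gamma(16, 19/4)
obs 4: x=0 → posterior Gamma(16, 23/4)
obs 5: x=1 → posterior Gamma(17, 27/4)
obs 6: x=5 → posterior Gamma(22, 31/4)
obs 7: x=0 → posterior Gamma(22, 35/4)
obs 8: x=3 → posterior Gamma(25, 39/4)
obs 9: x=1 → posterior Gamma(26, 43/4)
obs 10: x=1 → posterior Gamma(27, 47/4)
obs 11: x=6 → posterior Gamma(33, 51/4)
obs 12: x=5 → posterior Gamma(38, 55/4)
obs 13: x=1 → posterior Gamma(39, 59/4)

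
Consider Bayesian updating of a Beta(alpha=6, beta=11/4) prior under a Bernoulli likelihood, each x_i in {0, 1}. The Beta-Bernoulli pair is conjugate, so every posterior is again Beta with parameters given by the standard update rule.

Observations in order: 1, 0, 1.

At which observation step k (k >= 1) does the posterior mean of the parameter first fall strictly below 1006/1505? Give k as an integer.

k = 2

obs 1: x=1 → posterior Beta(7, 11/4)
obs 2: x=0 → posterior Beta(7, 15/4)
obs 3: x=1 → posterior Beta(8, 15/4)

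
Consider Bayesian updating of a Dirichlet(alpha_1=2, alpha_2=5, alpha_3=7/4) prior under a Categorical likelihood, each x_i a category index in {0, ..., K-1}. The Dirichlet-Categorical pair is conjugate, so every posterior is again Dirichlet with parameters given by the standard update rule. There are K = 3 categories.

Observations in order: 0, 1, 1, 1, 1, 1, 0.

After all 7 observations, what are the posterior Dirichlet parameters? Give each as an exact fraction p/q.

alpha_1=4, alpha_2=10, alpha_3=7/4

obs 1: x=0 → posterior Dirichlet(3, 5, 7/4)
obs 2: x=1 → posterior Dirichlet(3, 6, 7/4)
obs 3: x=1 → posterior Dirichlet(3, 7, 7/4)
obs 4: x=1 → posterior Dirichlet(3, 8, 7/4)
obs 5: x=1 → posterior Dirichlet(3, 9, 7/4)
obs 6: x=1 → posterior Dirichlet(3, 10, 7/4)
obs 7: x=0 → posterior Dirichlet(4, 10, 7/4)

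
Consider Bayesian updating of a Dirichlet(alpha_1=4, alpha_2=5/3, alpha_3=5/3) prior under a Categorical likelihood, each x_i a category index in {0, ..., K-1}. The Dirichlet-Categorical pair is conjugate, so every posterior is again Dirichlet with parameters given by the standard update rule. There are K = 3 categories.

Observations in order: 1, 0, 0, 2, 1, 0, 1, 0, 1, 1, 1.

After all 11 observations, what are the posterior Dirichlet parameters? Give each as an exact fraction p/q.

obs 1: x=1 → posterior Dirichlet(4, 8/3, 5/3)
obs 2: x=0 → posterior Dirichlet(5, 8/3, 5/3)
obs 3: x=0 → posterior Dirichlet(6, 8/3, 5/3)
obs 4: x=2 → posterior Dirichlet(6, 8/3, 8/3)
obs 5: x=1 → posterior Dirichlet(6, 11/3, 8/3)
obs 6: x=0 → posterior Dirichlet(7, 11/3, 8/3)
obs 7: x=1 → posterior Dirichlet(7, 14/3, 8/3)
obs 8: x=0 → posterior Dirichlet(8, 14/3, 8/3)
obs 9: x=1 → posterior Dirichlet(8, 17/3, 8/3)
obs 10: x=1 → posterior Dirichlet(8, 20/3, 8/3)
obs 11: x=1 → posterior Dirichlet(8, 23/3, 8/3)

alpha_1=8, alpha_2=23/3, alpha_3=8/3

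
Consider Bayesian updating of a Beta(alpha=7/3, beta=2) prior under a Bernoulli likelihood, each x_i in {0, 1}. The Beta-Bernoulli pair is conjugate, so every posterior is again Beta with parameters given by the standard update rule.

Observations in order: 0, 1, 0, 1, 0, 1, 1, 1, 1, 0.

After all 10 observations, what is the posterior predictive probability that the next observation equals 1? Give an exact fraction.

obs 1: x=0 → posterior Beta(7/3, 3)
obs 2: x=1 → posterior Beta(10/3, 3)
obs 3: x=0 → posterior Beta(10/3, 4)
obs 4: x=1 → posterior Beta(13/3, 4)
obs 5: x=0 → posterior Beta(13/3, 5)
obs 6: x=1 → posterior Beta(16/3, 5)
obs 7: x=1 → posterior Beta(19/3, 5)
obs 8: x=1 → posterior Beta(22/3, 5)
obs 9: x=1 → posterior Beta(25/3, 5)
obs 10: x=0 → posterior Beta(25/3, 6)

25/43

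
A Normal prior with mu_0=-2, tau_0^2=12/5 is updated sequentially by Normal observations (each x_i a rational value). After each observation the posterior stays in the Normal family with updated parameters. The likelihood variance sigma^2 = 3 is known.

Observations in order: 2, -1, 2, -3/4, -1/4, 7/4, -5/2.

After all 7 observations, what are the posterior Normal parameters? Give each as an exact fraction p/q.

mu_0=-5/33, tau_0^2=4/11

obs 1: x=2 → posterior Normal(-2/9, 4/3)
obs 2: x=-1 → posterior Normal(-6/13, 12/13)
obs 3: x=2 → posterior Normal(2/17, 12/17)
obs 4: x=-3/4 → posterior Normal(-1/21, 4/7)
obs 5: x=-1/4 → posterior Normal(-2/25, 12/25)
obs 6: x=7/4 → posterior Normal(5/29, 12/29)
obs 7: x=-5/2 → posterior Normal(-5/33, 4/11)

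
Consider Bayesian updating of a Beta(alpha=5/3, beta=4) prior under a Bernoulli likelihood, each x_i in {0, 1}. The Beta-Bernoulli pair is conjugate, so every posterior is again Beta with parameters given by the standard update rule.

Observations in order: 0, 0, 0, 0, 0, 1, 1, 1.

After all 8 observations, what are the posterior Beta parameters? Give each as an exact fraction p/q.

obs 1: x=0 → posterior Beta(5/3, 5)
obs 2: x=0 → posterior Beta(5/3, 6)
obs 3: x=0 → posterior Beta(5/3, 7)
obs 4: x=0 → posterior Beta(5/3, 8)
obs 5: x=0 → posterior Beta(5/3, 9)
obs 6: x=1 → posterior Beta(8/3, 9)
obs 7: x=1 → posterior Beta(11/3, 9)
obs 8: x=1 → posterior Beta(14/3, 9)

alpha=14/3, beta=9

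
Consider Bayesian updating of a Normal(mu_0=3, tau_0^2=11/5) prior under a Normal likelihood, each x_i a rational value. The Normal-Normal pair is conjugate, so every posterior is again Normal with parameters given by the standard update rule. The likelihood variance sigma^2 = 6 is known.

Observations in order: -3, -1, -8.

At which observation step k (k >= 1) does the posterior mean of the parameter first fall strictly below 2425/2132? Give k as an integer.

obs 1: x=-3 → posterior Normal(57/41, 66/41)
obs 2: x=-1 → posterior Normal(23/26, 33/26)
obs 3: x=-8 → posterior Normal(-2/3, 22/21)

k = 2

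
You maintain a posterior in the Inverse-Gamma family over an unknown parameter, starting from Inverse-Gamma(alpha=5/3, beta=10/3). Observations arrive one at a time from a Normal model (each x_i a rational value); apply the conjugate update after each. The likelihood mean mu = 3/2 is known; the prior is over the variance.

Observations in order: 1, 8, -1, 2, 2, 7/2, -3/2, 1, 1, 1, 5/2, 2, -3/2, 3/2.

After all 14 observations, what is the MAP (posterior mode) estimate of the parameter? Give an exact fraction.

obs 1: x=1 → posterior Inverse-Gamma(13/6, 83/24)
obs 2: x=8 → posterior Inverse-Gamma(8/3, 295/12)
obs 3: x=-1 → posterior Inverse-Gamma(19/6, 665/24)
obs 4: x=2 → posterior Inverse-Gamma(11/3, 167/6)
obs 5: x=2 → posterior Inverse-Gamma(25/6, 671/24)
obs 6: x=7/2 → posterior Inverse-Gamma(14/3, 719/24)
obs 7: x=-3/2 → posterior Inverse-Gamma(31/6, 827/24)
obs 8: x=1 → posterior Inverse-Gamma(17/3, 415/12)
obs 9: x=1 → posterior Inverse-Gamma(37/6, 833/24)
obs 10: x=1 → posterior Inverse-Gamma(20/3, 209/6)
obs 11: x=5/2 → posterior Inverse-Gamma(43/6, 106/3)
obs 12: x=2 → posterior Inverse-Gamma(23/3, 851/24)
obs 13: x=-3/2 → posterior Inverse-Gamma(49/6, 959/24)
obs 14: x=3/2 → posterior Inverse-Gamma(26/3, 959/24)

959/232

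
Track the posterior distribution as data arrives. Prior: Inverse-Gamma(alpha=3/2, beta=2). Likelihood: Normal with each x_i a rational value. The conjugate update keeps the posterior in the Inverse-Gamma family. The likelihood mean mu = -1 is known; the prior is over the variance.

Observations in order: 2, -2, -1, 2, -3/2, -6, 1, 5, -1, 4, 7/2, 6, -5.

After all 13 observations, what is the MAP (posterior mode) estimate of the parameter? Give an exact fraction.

obs 1: x=2 → posterior Inverse-Gamma(2, 13/2)
obs 2: x=-2 → posterior Inverse-Gamma(5/2, 7)
obs 3: x=-1 → posterior Inverse-Gamma(3, 7)
obs 4: x=2 → posterior Inverse-Gamma(7/2, 23/2)
obs 5: x=-3/2 → posterior Inverse-Gamma(4, 93/8)
obs 6: x=-6 → posterior Inverse-Gamma(9/2, 193/8)
obs 7: x=1 → posterior Inverse-Gamma(5, 209/8)
obs 8: x=5 → posterior Inverse-Gamma(11/2, 353/8)
obs 9: x=-1 → posterior Inverse-Gamma(6, 353/8)
obs 10: x=4 → posterior Inverse-Gamma(13/2, 453/8)
obs 11: x=7/2 → posterior Inverse-Gamma(7, 267/4)
obs 12: x=6 → posterior Inverse-Gamma(15/2, 365/4)
obs 13: x=-5 → posterior Inverse-Gamma(8, 397/4)

397/36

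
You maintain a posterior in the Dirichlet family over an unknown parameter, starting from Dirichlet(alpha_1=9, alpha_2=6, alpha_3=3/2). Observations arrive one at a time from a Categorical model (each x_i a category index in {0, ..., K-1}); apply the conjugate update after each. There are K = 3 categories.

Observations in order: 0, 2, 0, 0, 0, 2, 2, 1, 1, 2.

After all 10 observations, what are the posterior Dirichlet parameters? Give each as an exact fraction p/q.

obs 1: x=0 → posterior Dirichlet(10, 6, 3/2)
obs 2: x=2 → posterior Dirichlet(10, 6, 5/2)
obs 3: x=0 → posterior Dirichlet(11, 6, 5/2)
obs 4: x=0 → posterior Dirichlet(12, 6, 5/2)
obs 5: x=0 → posterior Dirichlet(13, 6, 5/2)
obs 6: x=2 → posterior Dirichlet(13, 6, 7/2)
obs 7: x=2 → posterior Dirichlet(13, 6, 9/2)
obs 8: x=1 → posterior Dirichlet(13, 7, 9/2)
obs 9: x=1 → posterior Dirichlet(13, 8, 9/2)
obs 10: x=2 → posterior Dirichlet(13, 8, 11/2)

alpha_1=13, alpha_2=8, alpha_3=11/2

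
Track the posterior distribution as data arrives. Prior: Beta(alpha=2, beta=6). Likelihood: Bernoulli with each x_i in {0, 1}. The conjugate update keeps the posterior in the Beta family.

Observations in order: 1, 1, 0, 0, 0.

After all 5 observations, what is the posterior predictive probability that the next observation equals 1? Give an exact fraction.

obs 1: x=1 → posterior Beta(3, 6)
obs 2: x=1 → posterior Beta(4, 6)
obs 3: x=0 → posterior Beta(4, 7)
obs 4: x=0 → posterior Beta(4, 8)
obs 5: x=0 → posterior Beta(4, 9)

4/13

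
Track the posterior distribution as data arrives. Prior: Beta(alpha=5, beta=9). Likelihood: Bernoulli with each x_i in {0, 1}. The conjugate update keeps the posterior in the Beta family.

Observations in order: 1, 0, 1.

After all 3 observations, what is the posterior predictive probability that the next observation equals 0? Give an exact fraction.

obs 1: x=1 → posterior Beta(6, 9)
obs 2: x=0 → posterior Beta(6, 10)
obs 3: x=1 → posterior Beta(7, 10)

10/17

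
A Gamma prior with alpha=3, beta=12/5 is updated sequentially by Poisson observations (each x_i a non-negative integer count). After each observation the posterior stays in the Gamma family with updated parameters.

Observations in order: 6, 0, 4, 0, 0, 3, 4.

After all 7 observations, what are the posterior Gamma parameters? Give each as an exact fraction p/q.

obs 1: x=6 → posterior Gamma(9, 17/5)
obs 2: x=0 → posterior Gamma(9, 22/5)
obs 3: x=4 → posterior Gamma(13, 27/5)
obs 4: x=0 → posterior Gamma(13, 32/5)
obs 5: x=0 → posterior Gamma(13, 37/5)
obs 6: x=3 → posterior Gamma(16, 42/5)
obs 7: x=4 → posterior Gamma(20, 47/5)

alpha=20, beta=47/5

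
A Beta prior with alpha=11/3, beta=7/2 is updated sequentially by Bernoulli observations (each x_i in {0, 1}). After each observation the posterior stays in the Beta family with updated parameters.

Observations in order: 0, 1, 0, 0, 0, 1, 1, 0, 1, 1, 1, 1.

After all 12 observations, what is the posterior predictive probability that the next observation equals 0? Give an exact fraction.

51/115

obs 1: x=0 → posterior Beta(11/3, 9/2)
obs 2: x=1 → posterior Beta(14/3, 9/2)
obs 3: x=0 → posterior Beta(14/3, 11/2)
obs 4: x=0 → posterior Beta(14/3, 13/2)
obs 5: x=0 → posterior Beta(14/3, 15/2)
obs 6: x=1 → posterior Beta(17/3, 15/2)
obs 7: x=1 → posterior Beta(20/3, 15/2)
obs 8: x=0 → posterior Beta(20/3, 17/2)
obs 9: x=1 → posterior Beta(23/3, 17/2)
obs 10: x=1 → posterior Beta(26/3, 17/2)
obs 11: x=1 → posterior Beta(29/3, 17/2)
obs 12: x=1 → posterior Beta(32/3, 17/2)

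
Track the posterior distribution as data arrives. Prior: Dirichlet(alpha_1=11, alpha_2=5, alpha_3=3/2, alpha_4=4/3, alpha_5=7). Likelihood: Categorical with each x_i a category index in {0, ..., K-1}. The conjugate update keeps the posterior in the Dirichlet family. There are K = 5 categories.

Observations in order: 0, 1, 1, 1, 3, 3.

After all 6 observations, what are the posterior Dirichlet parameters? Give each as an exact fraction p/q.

alpha_1=12, alpha_2=8, alpha_3=3/2, alpha_4=10/3, alpha_5=7

obs 1: x=0 → posterior Dirichlet(12, 5, 3/2, 4/3, 7)
obs 2: x=1 → posterior Dirichlet(12, 6, 3/2, 4/3, 7)
obs 3: x=1 → posterior Dirichlet(12, 7, 3/2, 4/3, 7)
obs 4: x=1 → posterior Dirichlet(12, 8, 3/2, 4/3, 7)
obs 5: x=3 → posterior Dirichlet(12, 8, 3/2, 7/3, 7)
obs 6: x=3 → posterior Dirichlet(12, 8, 3/2, 10/3, 7)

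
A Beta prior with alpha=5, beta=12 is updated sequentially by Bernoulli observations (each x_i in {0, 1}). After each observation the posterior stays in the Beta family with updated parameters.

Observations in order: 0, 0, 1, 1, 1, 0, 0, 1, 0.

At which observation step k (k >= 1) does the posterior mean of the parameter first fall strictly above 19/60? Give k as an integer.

k = 4

obs 1: x=0 → posterior Beta(5, 13)
obs 2: x=0 → posterior Beta(5, 14)
obs 3: x=1 → posterior Beta(6, 14)
obs 4: x=1 → posterior Beta(7, 14)
obs 5: x=1 → posterior Beta(8, 14)
obs 6: x=0 → posterior Beta(8, 15)
obs 7: x=0 → posterior Beta(8, 16)
obs 8: x=1 → posterior Beta(9, 16)
obs 9: x=0 → posterior Beta(9, 17)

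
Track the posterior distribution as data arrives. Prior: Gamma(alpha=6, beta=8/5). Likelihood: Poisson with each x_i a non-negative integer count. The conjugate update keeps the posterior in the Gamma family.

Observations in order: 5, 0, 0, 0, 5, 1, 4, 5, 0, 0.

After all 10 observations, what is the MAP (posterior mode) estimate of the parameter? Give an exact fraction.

125/58

obs 1: x=5 → posterior Gamma(11, 13/5)
obs 2: x=0 → posterior Gamma(11, 18/5)
obs 3: x=0 → posterior Gamma(11, 23/5)
obs 4: x=0 → posterior Gamma(11, 28/5)
obs 5: x=5 → posterior Gamma(16, 33/5)
obs 6: x=1 → posterior Gamma(17, 38/5)
obs 7: x=4 → posterior Gamma(21, 43/5)
obs 8: x=5 → posterior Gamma(26, 48/5)
obs 9: x=0 → posterior Gamma(26, 53/5)
obs 10: x=0 → posterior Gamma(26, 58/5)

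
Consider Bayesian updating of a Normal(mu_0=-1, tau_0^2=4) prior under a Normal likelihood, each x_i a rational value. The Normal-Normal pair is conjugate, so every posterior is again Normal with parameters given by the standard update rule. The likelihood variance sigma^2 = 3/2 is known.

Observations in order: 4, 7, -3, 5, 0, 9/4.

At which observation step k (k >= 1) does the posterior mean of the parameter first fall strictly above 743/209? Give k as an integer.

k = 2

obs 1: x=4 → posterior Normal(29/11, 12/11)
obs 2: x=7 → posterior Normal(85/19, 12/19)
obs 3: x=-3 → posterior Normal(61/27, 4/9)
obs 4: x=5 → posterior Normal(101/35, 12/35)
obs 5: x=0 → posterior Normal(101/43, 12/43)
obs 6: x=9/4 → posterior Normal(7/3, 4/17)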